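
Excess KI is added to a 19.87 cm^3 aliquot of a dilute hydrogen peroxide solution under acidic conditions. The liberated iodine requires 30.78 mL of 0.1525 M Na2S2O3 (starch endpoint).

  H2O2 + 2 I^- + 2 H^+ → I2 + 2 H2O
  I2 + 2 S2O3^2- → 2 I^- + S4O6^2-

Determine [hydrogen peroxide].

n(S2O3^2-) = 0.03078 × 0.1525 = 4.694 × 10^-3 mol
n(I2) = n(S2O3^2-)/2 = 2.347 × 10^-3 mol
n(H2O2) in the aliquot = 2.347 × 10^-3 mol (1:1 ratio)
[H2O2] = 2.347 × 10^-3 / 0.01987 = 0.1181 mol/L

0.1181 M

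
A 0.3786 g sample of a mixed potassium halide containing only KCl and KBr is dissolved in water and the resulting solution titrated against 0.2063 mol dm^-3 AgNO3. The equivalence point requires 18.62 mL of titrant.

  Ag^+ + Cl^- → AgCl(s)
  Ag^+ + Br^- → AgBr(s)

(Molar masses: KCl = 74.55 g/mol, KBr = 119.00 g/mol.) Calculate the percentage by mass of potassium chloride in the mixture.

n(AgNO3) = 0.01862 × 0.2063 = 3.841 × 10^-3 mol
Let x = n(KCl), y = n(KBr).
Titrant: 1x + 1y = 3.841 × 10^-3;  mass: 74.55x + 119.00y = 0.3786
Solving, x = 1.766 × 10^-3 mol, y = 2.075 × 10^-3 mol
mass of KCl = 1.766 × 10^-3 × 74.55 = 0.1317 g
% KCl = 0.1317 / 0.3786 × 100 = 34.78 %

34.78 %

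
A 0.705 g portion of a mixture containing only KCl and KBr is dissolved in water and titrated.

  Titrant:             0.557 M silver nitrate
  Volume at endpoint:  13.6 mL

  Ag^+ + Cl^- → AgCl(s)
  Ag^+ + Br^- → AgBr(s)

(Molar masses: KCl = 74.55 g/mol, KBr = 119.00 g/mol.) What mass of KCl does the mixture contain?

n(AgNO3) = 0.0136 × 0.557 = 7.58 × 10^-3 mol
Let x = n(KCl), y = n(KBr).
Titrant: 1x + 1y = 7.58 × 10^-3;  mass: 74.55x + 119.00y = 0.705
Solving, x = 4.42 × 10^-3 mol, y = 3.16 × 10^-3 mol
mass of KCl = 4.42 × 10^-3 × 74.55 = 0.329 g

0.329 g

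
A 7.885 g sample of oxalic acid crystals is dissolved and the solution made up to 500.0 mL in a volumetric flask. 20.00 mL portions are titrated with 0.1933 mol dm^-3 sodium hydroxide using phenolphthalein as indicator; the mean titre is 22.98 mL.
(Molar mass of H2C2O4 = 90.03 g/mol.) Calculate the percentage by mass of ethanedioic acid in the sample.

H2C2O4 + 2 NaOH → Na2C2O4 + 2 H2O
n(NaOH) per titration = 0.02298 × 0.1933 = 4.442 × 10^-3 mol
From the 1:2 ratio, n(H2C2O4) in each aliquot = 1/2 × 4.442 × 10^-3 = 2.221 × 10^-3 mol
n(H2C2O4) in the whole flask = 2.221 × 10^-3 × 500.0/20.00 = 0.05553 mol
mass of H2C2O4 = 0.05553 × 90.03 = 4.999 g
% H2C2O4 = 4.999 / 7.885 × 100 = 63.40 %

63.40 %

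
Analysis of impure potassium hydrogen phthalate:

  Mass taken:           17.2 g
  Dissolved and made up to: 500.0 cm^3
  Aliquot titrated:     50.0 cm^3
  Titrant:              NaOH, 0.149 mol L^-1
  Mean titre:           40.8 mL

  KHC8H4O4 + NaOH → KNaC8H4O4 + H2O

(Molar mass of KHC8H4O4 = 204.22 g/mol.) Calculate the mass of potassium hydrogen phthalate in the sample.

n(NaOH) per titration = 0.0408 × 0.149 = 6.08 × 10^-3 mol
n(KHC8H4O4) in each aliquot = 6.08 × 10^-3 mol (1:1 ratio)
n(KHC8H4O4) in the whole flask = 6.08 × 10^-3 × 500.0/50.0 = 0.0608 mol
mass of KHC8H4O4 = 0.0608 × 204.22 = 12.4 g

12.4 g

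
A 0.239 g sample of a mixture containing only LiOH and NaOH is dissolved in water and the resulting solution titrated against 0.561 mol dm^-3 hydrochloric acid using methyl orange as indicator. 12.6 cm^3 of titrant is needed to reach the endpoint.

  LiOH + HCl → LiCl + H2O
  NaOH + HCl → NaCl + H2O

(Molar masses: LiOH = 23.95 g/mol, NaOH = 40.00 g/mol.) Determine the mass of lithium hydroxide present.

0.0653 g

n(HCl) = 0.0126 × 0.561 = 7.07 × 10^-3 mol
Let x = n(LiOH), y = n(NaOH).
Titrant: 1x + 1y = 7.07 × 10^-3;  mass: 23.95x + 40.00y = 0.239
Solving, x = 2.73 × 10^-3 mol, y = 4.34 × 10^-3 mol
mass of LiOH = 2.73 × 10^-3 × 23.95 = 0.0653 g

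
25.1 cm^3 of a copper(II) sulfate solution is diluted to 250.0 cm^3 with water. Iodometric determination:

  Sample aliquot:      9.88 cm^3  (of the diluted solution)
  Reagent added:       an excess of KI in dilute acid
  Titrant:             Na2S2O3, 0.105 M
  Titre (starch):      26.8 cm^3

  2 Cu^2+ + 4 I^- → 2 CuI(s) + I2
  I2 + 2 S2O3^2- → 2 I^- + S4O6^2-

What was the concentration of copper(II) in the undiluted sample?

2.84 M

n(S2O3^2-) = 0.0268 × 0.105 = 2.81 × 10^-3 mol
n(I2) = n(S2O3^2-)/2 = 1.41 × 10^-3 mol
From the 2:1 ratio, n(Cu2+) in the aliquot = 2/1 × 1.41 × 10^-3 = 2.81 × 10^-3 mol
[Cu2+]_dilute = 2.81 × 10^-3 / 0.00988 = 0.285 mol/L
[Cu2+]_original = 0.285 × 250.0/25.1 = 2.84 mol/L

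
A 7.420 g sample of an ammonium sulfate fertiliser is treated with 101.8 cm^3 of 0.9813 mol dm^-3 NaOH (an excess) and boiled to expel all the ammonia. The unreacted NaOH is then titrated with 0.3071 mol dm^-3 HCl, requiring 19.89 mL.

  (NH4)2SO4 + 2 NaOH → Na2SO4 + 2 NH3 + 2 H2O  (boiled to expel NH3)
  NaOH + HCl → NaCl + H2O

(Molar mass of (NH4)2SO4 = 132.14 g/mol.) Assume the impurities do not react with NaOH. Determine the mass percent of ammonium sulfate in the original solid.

83.51 %

n(NaOH) added = 0.1018 × 0.9813 = 0.09990 mol
n(HCl) used in back-titration = 0.01989 × 0.3071 = 6.108 × 10^-3 mol
n(NaOH) left over = 6.108 × 10^-3 mol (1:1 ratio)
n(NaOH) consumed by analyte = 0.09990 − 6.108 × 10^-3 = 0.09379 mol
From the 1:2 ratio, n((NH4)2SO4) = 1/2 × 0.09379 = 0.04689 mol
mass of (NH4)2SO4 = 0.04689 × 132.14 = 6.197 g
% (NH4)2SO4 = 6.197 / 7.420 × 100 = 83.51 %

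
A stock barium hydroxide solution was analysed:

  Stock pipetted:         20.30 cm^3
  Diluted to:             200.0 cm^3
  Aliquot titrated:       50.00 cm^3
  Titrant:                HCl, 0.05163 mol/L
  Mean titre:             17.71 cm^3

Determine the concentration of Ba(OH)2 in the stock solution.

0.09009 mol/L

Ba(OH)2 + 2 HCl → BaCl2 + 2 H2O
n(HCl) = 0.01771 × 0.05163 = 9.144 × 10^-4 mol
From the 1:2 ratio, n(Ba(OH)2) in the aliquot = 1/2 × 9.144 × 10^-4 = 4.572 × 10^-4 mol
[Ba(OH)2]_dilute = 4.572 × 10^-4 / 0.05000 = 0.009144 mol/L
Dilution factor = 200.0 / 20.30 = 9.852
[Ba(OH)2]_stock = 0.009144 × 9.852 = 0.09009 mol/L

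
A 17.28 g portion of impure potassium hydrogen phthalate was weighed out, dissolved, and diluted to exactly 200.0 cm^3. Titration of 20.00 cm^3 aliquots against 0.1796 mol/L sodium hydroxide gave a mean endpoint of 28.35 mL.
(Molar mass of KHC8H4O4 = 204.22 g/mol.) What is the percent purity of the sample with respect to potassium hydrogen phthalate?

KHC8H4O4 + NaOH → KNaC8H4O4 + H2O
n(NaOH) per titration = 0.02835 × 0.1796 = 5.092 × 10^-3 mol
n(KHC8H4O4) in each aliquot = 5.092 × 10^-3 mol (1:1 ratio)
n(KHC8H4O4) in the whole flask = 5.092 × 10^-3 × 200.0/20.00 = 0.05092 mol
mass of KHC8H4O4 = 0.05092 × 204.22 = 10.40 g
% KHC8H4O4 = 10.40 / 17.28 × 100 = 60.17 %

60.17 %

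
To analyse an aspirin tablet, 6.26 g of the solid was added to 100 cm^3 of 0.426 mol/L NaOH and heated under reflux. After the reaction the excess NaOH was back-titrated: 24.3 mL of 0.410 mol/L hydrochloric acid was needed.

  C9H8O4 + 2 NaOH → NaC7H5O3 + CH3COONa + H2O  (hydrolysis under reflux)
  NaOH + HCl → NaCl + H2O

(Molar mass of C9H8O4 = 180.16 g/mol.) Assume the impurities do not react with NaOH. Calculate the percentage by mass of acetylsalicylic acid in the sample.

n(NaOH) added = 0.100 × 0.426 = 0.0426 mol
n(HCl) used in back-titration = 0.0243 × 0.410 = 9.96 × 10^-3 mol
n(NaOH) left over = 9.96 × 10^-3 mol (1:1 ratio)
n(NaOH) consumed by analyte = 0.0426 − 9.96 × 10^-3 = 0.0326 mol
From the 1:2 ratio, n(C9H8O4) = 1/2 × 0.0326 = 0.0163 mol
mass of C9H8O4 = 0.0163 × 180.16 = 2.94 g
% C9H8O4 = 2.94 / 6.26 × 100 = 47.0 %

47.0 %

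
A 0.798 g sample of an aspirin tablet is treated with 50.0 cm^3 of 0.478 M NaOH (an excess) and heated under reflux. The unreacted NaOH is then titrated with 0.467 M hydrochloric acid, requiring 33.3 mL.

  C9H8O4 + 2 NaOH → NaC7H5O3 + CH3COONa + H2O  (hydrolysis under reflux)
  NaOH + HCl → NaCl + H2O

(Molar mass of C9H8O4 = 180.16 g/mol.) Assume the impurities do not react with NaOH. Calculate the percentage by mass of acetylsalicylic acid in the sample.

n(NaOH) added = 0.0500 × 0.478 = 0.0239 mol
n(HCl) used in back-titration = 0.0333 × 0.467 = 0.0156 mol
n(NaOH) left over = 0.0156 mol (1:1 ratio)
n(NaOH) consumed by analyte = 0.0239 − 0.0156 = 8.35 × 10^-3 mol
From the 1:2 ratio, n(C9H8O4) = 1/2 × 8.35 × 10^-3 = 4.17 × 10^-3 mol
mass of C9H8O4 = 4.17 × 10^-3 × 180.16 = 0.752 g
% C9H8O4 = 0.752 / 0.798 × 100 = 94.2 %

94.2 %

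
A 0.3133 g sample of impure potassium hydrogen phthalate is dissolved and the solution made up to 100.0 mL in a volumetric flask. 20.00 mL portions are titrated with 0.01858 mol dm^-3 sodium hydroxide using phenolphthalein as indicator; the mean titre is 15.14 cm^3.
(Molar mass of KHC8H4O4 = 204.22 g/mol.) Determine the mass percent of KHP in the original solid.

KHC8H4O4 + NaOH → KNaC8H4O4 + H2O
n(NaOH) per titration = 0.01514 × 0.01858 = 2.813 × 10^-4 mol
n(KHC8H4O4) in each aliquot = 2.813 × 10^-4 mol (1:1 ratio)
n(KHC8H4O4) in the whole flask = 2.813 × 10^-4 × 100.0/20.00 = 1.407 × 10^-3 mol
mass of KHC8H4O4 = 1.407 × 10^-3 × 204.22 = 0.2872 g
% KHC8H4O4 = 0.2872 / 0.3133 × 100 = 91.68 %

91.68 %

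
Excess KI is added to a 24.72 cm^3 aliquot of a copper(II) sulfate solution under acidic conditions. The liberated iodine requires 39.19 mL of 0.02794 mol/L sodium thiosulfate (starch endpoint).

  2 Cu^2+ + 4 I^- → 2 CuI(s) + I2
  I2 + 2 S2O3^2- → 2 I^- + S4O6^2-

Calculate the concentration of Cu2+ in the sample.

n(S2O3^2-) = 0.03919 × 0.02794 = 1.095 × 10^-3 mol
n(I2) = n(S2O3^2-)/2 = 5.475 × 10^-4 mol
From the 2:1 ratio, n(Cu2+) in the aliquot = 2/1 × 5.475 × 10^-4 = 1.095 × 10^-3 mol
[Cu2+] = 1.095 × 10^-3 / 0.02472 = 0.04429 mol/L

0.04429 mol/L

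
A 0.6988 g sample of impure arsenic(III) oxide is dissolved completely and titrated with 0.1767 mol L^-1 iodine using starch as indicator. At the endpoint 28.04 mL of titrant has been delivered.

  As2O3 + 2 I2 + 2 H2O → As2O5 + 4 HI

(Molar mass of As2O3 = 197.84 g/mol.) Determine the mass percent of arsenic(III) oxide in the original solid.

70.14 %

n(I2) = 0.02804 L × 0.1767 mol/L = 4.955 × 10^-3 mol
From the 1:2 ratio, n(As2O3) = 1/2 × 4.955 × 10^-3 = 2.477 × 10^-3 mol
mass of As2O3 = 2.477 × 10^-3 × 197.84 g/mol = 0.4901 g
% As2O3 = 0.4901 / 0.6988 × 100 = 70.14 %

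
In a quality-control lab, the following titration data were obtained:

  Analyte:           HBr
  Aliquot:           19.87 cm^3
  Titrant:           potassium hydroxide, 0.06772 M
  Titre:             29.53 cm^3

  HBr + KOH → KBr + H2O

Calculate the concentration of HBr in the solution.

n(KOH) = 0.02953 L × 0.06772 mol/L = 2.000 × 10^-3 mol
n(HBr) = 2.000 × 10^-3 mol (1:1 mole ratio)
[HBr] = 2.000 × 10^-3 mol / 0.01987 L = 0.1006 mol/L

0.1006 M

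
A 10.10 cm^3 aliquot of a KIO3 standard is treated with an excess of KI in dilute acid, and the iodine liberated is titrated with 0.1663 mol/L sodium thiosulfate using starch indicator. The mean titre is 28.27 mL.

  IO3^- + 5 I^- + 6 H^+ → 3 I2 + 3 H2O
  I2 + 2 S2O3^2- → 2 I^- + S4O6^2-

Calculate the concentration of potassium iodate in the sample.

n(S2O3^2-) = 0.02827 × 0.1663 = 4.701 × 10^-3 mol
n(I2) = n(S2O3^2-)/2 = 2.351 × 10^-3 mol
From the 1:3 ratio, n(IO3^-) in the aliquot = 1/3 × 2.351 × 10^-3 = 7.836 × 10^-4 mol
[IO3^-] = 7.836 × 10^-4 / 0.01010 = 0.07758 mol/L

0.07758 mol/L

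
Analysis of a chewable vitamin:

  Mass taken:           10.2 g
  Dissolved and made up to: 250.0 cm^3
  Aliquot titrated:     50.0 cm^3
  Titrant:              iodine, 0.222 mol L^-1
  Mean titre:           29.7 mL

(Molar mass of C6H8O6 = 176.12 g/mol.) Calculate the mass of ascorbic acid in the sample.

C6H8O6 + I2 → C6H6O6 + 2 HI
n(I2) per titration = 0.0297 × 0.222 = 6.59 × 10^-3 mol
n(C6H8O6) in each aliquot = 6.59 × 10^-3 mol (1:1 ratio)
n(C6H8O6) in the whole flask = 6.59 × 10^-3 × 250.0/50.0 = 0.0330 mol
mass of C6H8O6 = 0.0330 × 176.12 = 5.81 g

5.81 g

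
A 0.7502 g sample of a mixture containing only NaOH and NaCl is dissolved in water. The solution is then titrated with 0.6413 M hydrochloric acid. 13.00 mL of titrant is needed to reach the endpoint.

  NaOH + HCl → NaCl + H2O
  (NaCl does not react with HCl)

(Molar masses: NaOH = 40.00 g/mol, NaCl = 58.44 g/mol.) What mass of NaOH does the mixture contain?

n(HCl) = 0.01300 × 0.6413 = 8.337 × 10^-3 mol
Let x = n(NaOH), y = n(NaCl).
Titrant: 1x = 8.337 × 10^-3;  mass: 40.00x + 58.44y = 0.7502
Solving, x = 8.337 × 10^-3 mol, y = 7.131 × 10^-3 mol
mass of NaOH = 8.337 × 10^-3 × 40.00 = 0.3335 g

0.3335 g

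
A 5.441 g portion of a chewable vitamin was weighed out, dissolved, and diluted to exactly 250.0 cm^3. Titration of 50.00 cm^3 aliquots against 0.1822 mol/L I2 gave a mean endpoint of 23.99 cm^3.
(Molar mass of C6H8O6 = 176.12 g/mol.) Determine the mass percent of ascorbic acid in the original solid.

70.74 %

C6H8O6 + I2 → C6H6O6 + 2 HI
n(I2) per titration = 0.02399 × 0.1822 = 4.371 × 10^-3 mol
n(C6H8O6) in each aliquot = 4.371 × 10^-3 mol (1:1 ratio)
n(C6H8O6) in the whole flask = 4.371 × 10^-3 × 250.0/50.00 = 0.02185 mol
mass of C6H8O6 = 0.02185 × 176.12 = 3.849 g
% C6H8O6 = 3.849 / 5.441 × 100 = 70.74 %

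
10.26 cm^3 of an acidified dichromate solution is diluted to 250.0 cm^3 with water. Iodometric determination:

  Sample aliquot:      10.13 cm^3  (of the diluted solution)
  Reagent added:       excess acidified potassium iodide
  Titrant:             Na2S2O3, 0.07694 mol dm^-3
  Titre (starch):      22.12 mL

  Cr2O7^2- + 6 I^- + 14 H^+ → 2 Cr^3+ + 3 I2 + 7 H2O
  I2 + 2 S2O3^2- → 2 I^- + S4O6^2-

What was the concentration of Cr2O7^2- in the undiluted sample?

0.6823 mol/L

n(S2O3^2-) = 0.02212 × 0.07694 = 1.702 × 10^-3 mol
n(I2) = n(S2O3^2-)/2 = 8.510 × 10^-4 mol
From the 1:3 ratio, n(Cr2O7^2-) in the aliquot = 1/3 × 8.510 × 10^-4 = 2.837 × 10^-4 mol
[Cr2O7^2-]_dilute = 2.837 × 10^-4 / 0.01013 = 0.02800 mol/L
[Cr2O7^2-]_original = 0.02800 × 250.0/10.26 = 0.6823 mol/L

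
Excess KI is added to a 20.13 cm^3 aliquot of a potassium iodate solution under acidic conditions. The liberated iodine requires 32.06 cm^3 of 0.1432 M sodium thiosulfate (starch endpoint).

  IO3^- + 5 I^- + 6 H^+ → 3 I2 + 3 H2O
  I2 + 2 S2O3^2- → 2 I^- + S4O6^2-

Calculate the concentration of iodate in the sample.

0.03801 M

n(S2O3^2-) = 0.03206 × 0.1432 = 4.591 × 10^-3 mol
n(I2) = n(S2O3^2-)/2 = 2.295 × 10^-3 mol
From the 1:3 ratio, n(IO3^-) in the aliquot = 1/3 × 2.295 × 10^-3 = 7.652 × 10^-4 mol
[IO3^-] = 7.652 × 10^-4 / 0.02013 = 0.03801 mol/L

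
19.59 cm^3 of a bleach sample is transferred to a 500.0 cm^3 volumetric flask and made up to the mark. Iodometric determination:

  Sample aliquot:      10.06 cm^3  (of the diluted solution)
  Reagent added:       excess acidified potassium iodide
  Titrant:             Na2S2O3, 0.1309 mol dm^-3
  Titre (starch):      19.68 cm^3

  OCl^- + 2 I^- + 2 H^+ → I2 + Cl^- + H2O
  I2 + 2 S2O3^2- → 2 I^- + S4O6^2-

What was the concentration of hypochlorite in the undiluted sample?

3.268 mol/L

n(S2O3^2-) = 0.01968 × 0.1309 = 2.576 × 10^-3 mol
n(I2) = n(S2O3^2-)/2 = 1.288 × 10^-3 mol
n(OCl^-) in the aliquot = 1.288 × 10^-3 mol (1:1 ratio)
[OCl^-]_dilute = 1.288 × 10^-3 / 0.01006 = 0.1280 mol/L
[OCl^-]_original = 0.1280 × 500.0/19.59 = 3.268 mol/L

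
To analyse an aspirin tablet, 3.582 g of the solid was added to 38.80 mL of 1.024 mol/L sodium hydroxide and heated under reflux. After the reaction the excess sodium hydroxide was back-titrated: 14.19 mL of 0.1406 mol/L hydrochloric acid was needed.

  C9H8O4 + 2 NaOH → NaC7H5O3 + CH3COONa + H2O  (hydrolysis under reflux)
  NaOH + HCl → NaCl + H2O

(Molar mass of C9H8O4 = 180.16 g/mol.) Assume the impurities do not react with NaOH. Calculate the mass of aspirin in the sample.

n(NaOH) added = 0.03880 × 1.024 = 0.03973 mol
n(HCl) used in back-titration = 0.01419 × 0.1406 = 1.995 × 10^-3 mol
n(NaOH) left over = 1.995 × 10^-3 mol (1:1 ratio)
n(NaOH) consumed by analyte = 0.03973 − 1.995 × 10^-3 = 0.03774 mol
From the 1:2 ratio, n(C9H8O4) = 1/2 × 0.03774 = 0.01887 mol
mass of C9H8O4 = 0.01887 × 180.16 = 3.399 g

3.399 g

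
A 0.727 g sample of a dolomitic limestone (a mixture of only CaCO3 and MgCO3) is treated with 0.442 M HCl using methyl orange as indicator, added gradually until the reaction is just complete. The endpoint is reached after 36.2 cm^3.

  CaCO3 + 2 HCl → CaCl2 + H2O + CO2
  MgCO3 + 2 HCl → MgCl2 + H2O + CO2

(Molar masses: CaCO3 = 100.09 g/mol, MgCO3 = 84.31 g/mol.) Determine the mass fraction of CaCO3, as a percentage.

45.8 %

n(HCl) = 0.0362 × 0.442 = 0.0160 mol
Let x = n(CaCO3), y = n(MgCO3).
Titrant: 2x + 2y = 0.0160;  mass: 100.09x + 84.31y = 0.727
Solving, x = 3.33 × 10^-3 mol, y = 4.67 × 10^-3 mol
mass of CaCO3 = 3.33 × 10^-3 × 100.09 = 0.333 g
% CaCO3 = 0.333 / 0.727 × 100 = 45.8 %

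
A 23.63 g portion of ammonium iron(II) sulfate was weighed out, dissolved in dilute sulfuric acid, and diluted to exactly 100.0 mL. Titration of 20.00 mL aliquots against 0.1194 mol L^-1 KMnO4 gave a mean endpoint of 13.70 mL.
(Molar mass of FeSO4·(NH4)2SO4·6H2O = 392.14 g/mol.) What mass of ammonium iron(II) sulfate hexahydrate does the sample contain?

16.04 g

MnO4^- + 5 Fe^2+ + 8 H^+ → Mn^2+ + 5 Fe^3+ + 4 H2O
n(KMnO4) per titration = 0.01370 × 0.1194 = 1.636 × 10^-3 mol
From the 5:1 ratio, n(FeSO4·(NH4)2SO4·6H2O) in each aliquot = 5/1 × 1.636 × 10^-3 = 8.179 × 10^-3 mol
n(FeSO4·(NH4)2SO4·6H2O) in the whole flask = 8.179 × 10^-3 × 100.0/20.00 = 0.04089 mol
mass of FeSO4·(NH4)2SO4·6H2O = 0.04089 × 392.14 = 16.04 g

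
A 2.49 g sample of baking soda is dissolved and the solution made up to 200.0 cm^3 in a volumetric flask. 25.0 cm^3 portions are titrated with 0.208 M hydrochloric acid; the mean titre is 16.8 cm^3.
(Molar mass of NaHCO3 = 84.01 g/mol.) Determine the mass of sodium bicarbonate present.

2.35 g

NaHCO3 + HCl → NaCl + H2O + CO2
n(HCl) per titration = 0.0168 × 0.208 = 3.49 × 10^-3 mol
n(NaHCO3) in each aliquot = 3.49 × 10^-3 mol (1:1 ratio)
n(NaHCO3) in the whole flask = 3.49 × 10^-3 × 200.0/25.0 = 0.0280 mol
mass of NaHCO3 = 0.0280 × 84.01 = 2.35 g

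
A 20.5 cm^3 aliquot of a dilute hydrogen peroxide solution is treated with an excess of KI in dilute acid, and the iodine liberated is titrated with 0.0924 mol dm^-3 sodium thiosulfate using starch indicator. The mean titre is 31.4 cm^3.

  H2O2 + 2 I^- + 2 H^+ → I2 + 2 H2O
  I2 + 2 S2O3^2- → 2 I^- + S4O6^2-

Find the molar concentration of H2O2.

n(S2O3^2-) = 0.0314 × 0.0924 = 2.90 × 10^-3 mol
n(I2) = n(S2O3^2-)/2 = 1.45 × 10^-3 mol
n(H2O2) in the aliquot = 1.45 × 10^-3 mol (1:1 ratio)
[H2O2] = 1.45 × 10^-3 / 0.0205 = 0.0708 mol/L

0.0708 mol/L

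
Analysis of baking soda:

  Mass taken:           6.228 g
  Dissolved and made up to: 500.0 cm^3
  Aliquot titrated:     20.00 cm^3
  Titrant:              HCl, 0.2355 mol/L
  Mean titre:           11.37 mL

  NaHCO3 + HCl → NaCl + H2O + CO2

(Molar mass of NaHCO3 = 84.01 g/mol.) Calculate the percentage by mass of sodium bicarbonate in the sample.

90.30 %

n(HCl) per titration = 0.01137 × 0.2355 = 2.678 × 10^-3 mol
n(NaHCO3) in each aliquot = 2.678 × 10^-3 mol (1:1 ratio)
n(NaHCO3) in the whole flask = 2.678 × 10^-3 × 500.0/20.00 = 0.06694 mol
mass of NaHCO3 = 0.06694 × 84.01 = 5.624 g
% NaHCO3 = 5.624 / 6.228 × 100 = 90.30 %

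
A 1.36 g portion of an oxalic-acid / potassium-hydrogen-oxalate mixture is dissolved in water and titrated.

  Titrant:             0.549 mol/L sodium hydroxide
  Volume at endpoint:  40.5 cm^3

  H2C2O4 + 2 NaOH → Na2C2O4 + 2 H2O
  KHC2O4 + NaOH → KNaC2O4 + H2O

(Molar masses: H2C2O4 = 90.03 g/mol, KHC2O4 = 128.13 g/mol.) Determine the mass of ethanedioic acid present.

0.806 g

n(NaOH) = 0.0405 × 0.549 = 0.0222 mol
Let x = n(H2C2O4), y = n(KHC2O4).
Titrant: 2x + 1y = 0.0222;  mass: 90.03x + 128.13y = 1.36
Solving, x = 8.96 × 10^-3 mol, y = 4.32 × 10^-3 mol
mass of H2C2O4 = 8.96 × 10^-3 × 90.03 = 0.806 g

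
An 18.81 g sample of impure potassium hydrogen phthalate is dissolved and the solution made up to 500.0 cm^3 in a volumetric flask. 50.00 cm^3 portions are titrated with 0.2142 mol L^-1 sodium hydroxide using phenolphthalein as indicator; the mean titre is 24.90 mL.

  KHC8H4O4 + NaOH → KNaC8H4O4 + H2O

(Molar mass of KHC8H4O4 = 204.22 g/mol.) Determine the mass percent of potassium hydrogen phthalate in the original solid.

n(NaOH) per titration = 0.02490 × 0.2142 = 5.334 × 10^-3 mol
n(KHC8H4O4) in each aliquot = 5.334 × 10^-3 mol (1:1 ratio)
n(KHC8H4O4) in the whole flask = 5.334 × 10^-3 × 500.0/50.00 = 0.05334 mol
mass of KHC8H4O4 = 0.05334 × 204.22 = 10.89 g
% KHC8H4O4 = 10.89 / 18.81 × 100 = 57.91 %

57.91 %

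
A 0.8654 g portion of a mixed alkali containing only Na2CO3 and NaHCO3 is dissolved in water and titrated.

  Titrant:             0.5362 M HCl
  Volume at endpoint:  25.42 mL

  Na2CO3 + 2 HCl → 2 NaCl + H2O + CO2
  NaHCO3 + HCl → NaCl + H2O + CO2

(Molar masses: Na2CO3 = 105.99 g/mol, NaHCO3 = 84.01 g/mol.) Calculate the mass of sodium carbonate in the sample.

n(HCl) = 0.02542 × 0.5362 = 0.01363 mol
Let x = n(Na2CO3), y = n(NaHCO3).
Titrant: 2x + 1y = 0.01363;  mass: 105.99x + 84.01y = 0.8654
Solving, x = 4.509 × 10^-3 mol, y = 4.613 × 10^-3 mol
mass of Na2CO3 = 4.509 × 10^-3 × 105.99 = 0.4779 g

0.4779 g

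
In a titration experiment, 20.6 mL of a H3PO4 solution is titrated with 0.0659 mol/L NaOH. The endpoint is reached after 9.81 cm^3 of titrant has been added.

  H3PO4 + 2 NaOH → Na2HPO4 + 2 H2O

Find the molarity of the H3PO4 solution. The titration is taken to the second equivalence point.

n(NaOH) = 0.00981 L × 0.0659 mol/L = 6.46 × 10^-4 mol
From the 1:2 mole ratio, n(H3PO4) = 1/2 × 6.46 × 10^-4 = 3.23 × 10^-4 mol
[H3PO4] = 3.23 × 10^-4 mol / 0.0206 L = 0.0157 mol/L

0.0157 mol/L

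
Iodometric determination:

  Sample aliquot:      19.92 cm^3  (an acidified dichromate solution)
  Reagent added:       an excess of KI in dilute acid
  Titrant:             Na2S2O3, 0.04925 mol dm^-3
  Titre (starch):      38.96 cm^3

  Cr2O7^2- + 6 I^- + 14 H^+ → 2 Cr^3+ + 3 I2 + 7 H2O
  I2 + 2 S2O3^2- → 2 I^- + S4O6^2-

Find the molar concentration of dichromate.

0.01605 mol/L

n(S2O3^2-) = 0.03896 × 0.04925 = 1.919 × 10^-3 mol
n(I2) = n(S2O3^2-)/2 = 9.594 × 10^-4 mol
From the 1:3 ratio, n(Cr2O7^2-) in the aliquot = 1/3 × 9.594 × 10^-4 = 3.198 × 10^-4 mol
[Cr2O7^2-] = 3.198 × 10^-4 / 0.01992 = 0.01605 mol/L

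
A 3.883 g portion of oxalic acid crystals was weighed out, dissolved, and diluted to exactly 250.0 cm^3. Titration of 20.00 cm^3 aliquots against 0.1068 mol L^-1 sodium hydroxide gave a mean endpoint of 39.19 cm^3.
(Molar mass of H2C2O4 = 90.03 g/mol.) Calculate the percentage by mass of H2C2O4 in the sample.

H2C2O4 + 2 NaOH → Na2C2O4 + 2 H2O
n(NaOH) per titration = 0.03919 × 0.1068 = 4.185 × 10^-3 mol
From the 1:2 ratio, n(H2C2O4) in each aliquot = 1/2 × 4.185 × 10^-3 = 2.093 × 10^-3 mol
n(H2C2O4) in the whole flask = 2.093 × 10^-3 × 250.0/20.00 = 0.02616 mol
mass of H2C2O4 = 0.02616 × 90.03 = 2.355 g
% H2C2O4 = 2.355 / 3.883 × 100 = 60.65 %

60.65 %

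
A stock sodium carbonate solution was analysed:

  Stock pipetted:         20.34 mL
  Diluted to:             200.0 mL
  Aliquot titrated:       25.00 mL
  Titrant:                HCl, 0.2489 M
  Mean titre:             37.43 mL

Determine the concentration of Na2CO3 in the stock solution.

Na2CO3 + 2 HCl → 2 NaCl + H2O + CO2
n(HCl) = 0.03743 × 0.2489 = 9.316 × 10^-3 mol
From the 1:2 ratio, n(Na2CO3) in the aliquot = 1/2 × 9.316 × 10^-3 = 4.658 × 10^-3 mol
[Na2CO3]_dilute = 4.658 × 10^-3 / 0.02500 = 0.1863 mol/L
Dilution factor = 200.0 / 20.34 = 9.833
[Na2CO3]_stock = 0.1863 × 9.833 = 1.832 mol/L

1.832 M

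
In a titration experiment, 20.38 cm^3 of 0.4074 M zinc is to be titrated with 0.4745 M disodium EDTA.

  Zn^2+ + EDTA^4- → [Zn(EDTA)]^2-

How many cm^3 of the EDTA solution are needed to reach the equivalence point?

17.50 mL

n(Zn2+) = 0.02038 L × 0.4074 mol/L = 8.303 × 10^-3 mol
n(EDTA) = 8.303 × 10^-3 mol (1:1 stoichiometry)
V(EDTA) = 8.303 × 10^-3 mol / 0.4745 mol/L = 0.01750 L = 17.50 mL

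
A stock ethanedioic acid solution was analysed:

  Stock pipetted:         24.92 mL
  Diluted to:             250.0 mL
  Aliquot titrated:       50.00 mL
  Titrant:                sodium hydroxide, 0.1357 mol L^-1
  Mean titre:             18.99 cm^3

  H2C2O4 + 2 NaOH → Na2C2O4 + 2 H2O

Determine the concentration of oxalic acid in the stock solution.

0.2585 mol/L

n(NaOH) = 0.01899 × 0.1357 = 2.577 × 10^-3 mol
From the 1:2 ratio, n(H2C2O4) in the aliquot = 1/2 × 2.577 × 10^-3 = 1.288 × 10^-3 mol
[H2C2O4]_dilute = 1.288 × 10^-3 / 0.05000 = 0.02577 mol/L
Dilution factor = 250.0 / 24.92 = 10.03
[H2C2O4]_stock = 0.02577 × 10.03 = 0.2585 mol/L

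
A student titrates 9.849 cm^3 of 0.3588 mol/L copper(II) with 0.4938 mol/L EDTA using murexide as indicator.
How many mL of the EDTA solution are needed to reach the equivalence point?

Cu^2+ + EDTA^4- → [Cu(EDTA)]^2-
n(Cu2+) = 0.009849 L × 0.3588 mol/L = 3.534 × 10^-3 mol
n(EDTA) = 3.534 × 10^-3 mol (1:1 stoichiometry)
V(EDTA) = 3.534 × 10^-3 mol / 0.4938 mol/L = 0.007156 L = 7.156 mL

7.156 mL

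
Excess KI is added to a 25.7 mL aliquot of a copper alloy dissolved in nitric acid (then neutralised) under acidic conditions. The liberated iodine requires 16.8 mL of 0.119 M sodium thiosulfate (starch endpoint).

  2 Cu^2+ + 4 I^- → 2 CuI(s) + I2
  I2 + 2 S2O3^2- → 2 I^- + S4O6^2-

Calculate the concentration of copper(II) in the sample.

n(S2O3^2-) = 0.0168 × 0.119 = 2.00 × 10^-3 mol
n(I2) = n(S2O3^2-)/2 = 10.00 × 10^-4 mol
From the 2:1 ratio, n(Cu2+) in the aliquot = 2/1 × 10.00 × 10^-4 = 2.00 × 10^-3 mol
[Cu2+] = 2.00 × 10^-3 / 0.0257 = 0.0778 mol/L

0.0778 M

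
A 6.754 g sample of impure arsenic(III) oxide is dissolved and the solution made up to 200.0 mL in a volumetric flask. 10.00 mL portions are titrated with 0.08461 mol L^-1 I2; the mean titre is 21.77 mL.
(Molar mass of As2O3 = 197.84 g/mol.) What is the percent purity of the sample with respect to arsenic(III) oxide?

53.96 %

As2O3 + 2 I2 + 2 H2O → As2O5 + 4 HI
n(I2) per titration = 0.02177 × 0.08461 = 1.842 × 10^-3 mol
From the 1:2 ratio, n(As2O3) in each aliquot = 1/2 × 1.842 × 10^-3 = 9.210 × 10^-4 mol
n(As2O3) in the whole flask = 9.210 × 10^-4 × 200.0/10.00 = 0.01842 mol
mass of As2O3 = 0.01842 × 197.84 = 3.644 g
% As2O3 = 3.644 / 6.754 × 100 = 53.96 %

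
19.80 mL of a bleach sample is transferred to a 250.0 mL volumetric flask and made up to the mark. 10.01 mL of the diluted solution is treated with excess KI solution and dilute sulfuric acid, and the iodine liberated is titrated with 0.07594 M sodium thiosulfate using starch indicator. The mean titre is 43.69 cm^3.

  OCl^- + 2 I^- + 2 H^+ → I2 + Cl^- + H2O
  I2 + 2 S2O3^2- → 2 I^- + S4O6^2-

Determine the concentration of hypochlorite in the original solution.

2.092 M

n(S2O3^2-) = 0.04369 × 0.07594 = 3.318 × 10^-3 mol
n(I2) = n(S2O3^2-)/2 = 1.659 × 10^-3 mol
n(OCl^-) in the aliquot = 1.659 × 10^-3 mol (1:1 ratio)
[OCl^-]_dilute = 1.659 × 10^-3 / 0.01001 = 0.1657 mol/L
[OCl^-]_original = 0.1657 × 250.0/19.80 = 2.092 mol/L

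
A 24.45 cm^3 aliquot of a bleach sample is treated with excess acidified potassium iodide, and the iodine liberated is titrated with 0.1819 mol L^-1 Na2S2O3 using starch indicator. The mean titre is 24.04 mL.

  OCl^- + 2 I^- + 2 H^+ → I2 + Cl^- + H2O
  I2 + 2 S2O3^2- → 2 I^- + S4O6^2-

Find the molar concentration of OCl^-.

n(S2O3^2-) = 0.02404 × 0.1819 = 4.373 × 10^-3 mol
n(I2) = n(S2O3^2-)/2 = 2.186 × 10^-3 mol
n(OCl^-) in the aliquot = 2.186 × 10^-3 mol (1:1 ratio)
[OCl^-] = 2.186 × 10^-3 / 0.02445 = 0.08942 mol/L

0.08942 mol/L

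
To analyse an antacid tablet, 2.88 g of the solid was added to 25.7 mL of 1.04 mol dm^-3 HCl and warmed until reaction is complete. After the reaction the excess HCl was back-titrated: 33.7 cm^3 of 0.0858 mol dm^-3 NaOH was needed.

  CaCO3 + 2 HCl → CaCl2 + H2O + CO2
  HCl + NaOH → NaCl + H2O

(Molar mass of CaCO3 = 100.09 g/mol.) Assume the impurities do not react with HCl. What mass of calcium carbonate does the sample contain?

1.19 g

n(HCl) added = 0.0257 × 1.04 = 0.0267 mol
n(NaOH) used in back-titration = 0.0337 × 0.0858 = 2.89 × 10^-3 mol
n(HCl) left over = 2.89 × 10^-3 mol (1:1 ratio)
n(HCl) consumed by analyte = 0.0267 − 2.89 × 10^-3 = 0.0238 mol
From the 1:2 ratio, n(CaCO3) = 1/2 × 0.0238 = 0.0119 mol
mass of CaCO3 = 0.0119 × 100.09 = 1.19 g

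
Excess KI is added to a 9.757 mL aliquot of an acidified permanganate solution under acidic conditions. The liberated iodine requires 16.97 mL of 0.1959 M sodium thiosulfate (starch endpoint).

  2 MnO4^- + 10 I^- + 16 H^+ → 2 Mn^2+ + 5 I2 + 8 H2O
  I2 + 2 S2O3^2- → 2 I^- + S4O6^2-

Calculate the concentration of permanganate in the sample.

0.06814 M

n(S2O3^2-) = 0.01697 × 0.1959 = 3.324 × 10^-3 mol
n(I2) = n(S2O3^2-)/2 = 1.662 × 10^-3 mol
From the 2:5 ratio, n(MnO4^-) in the aliquot = 2/5 × 1.662 × 10^-3 = 6.649 × 10^-4 mol
[MnO4^-] = 6.649 × 10^-4 / 0.009757 = 0.06814 mol/L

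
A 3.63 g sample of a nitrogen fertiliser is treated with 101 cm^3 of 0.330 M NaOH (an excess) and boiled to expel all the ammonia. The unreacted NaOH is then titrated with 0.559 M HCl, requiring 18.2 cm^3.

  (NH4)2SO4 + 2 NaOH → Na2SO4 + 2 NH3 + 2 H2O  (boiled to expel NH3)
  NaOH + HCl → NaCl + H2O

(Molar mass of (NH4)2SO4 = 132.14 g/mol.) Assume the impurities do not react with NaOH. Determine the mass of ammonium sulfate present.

1.53 g

n(NaOH) added = 0.101 × 0.330 = 0.0333 mol
n(HCl) used in back-titration = 0.0182 × 0.559 = 0.0102 mol
n(NaOH) left over = 0.0102 mol (1:1 ratio)
n(NaOH) consumed by analyte = 0.0333 − 0.0102 = 0.0232 mol
From the 1:2 ratio, n((NH4)2SO4) = 1/2 × 0.0232 = 0.0116 mol
mass of (NH4)2SO4 = 0.0116 × 132.14 = 1.53 g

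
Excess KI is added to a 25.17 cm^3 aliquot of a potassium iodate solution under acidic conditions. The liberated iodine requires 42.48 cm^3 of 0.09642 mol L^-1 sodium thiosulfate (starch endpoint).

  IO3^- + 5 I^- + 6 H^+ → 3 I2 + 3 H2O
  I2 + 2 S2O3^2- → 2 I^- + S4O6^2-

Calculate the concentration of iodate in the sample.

n(S2O3^2-) = 0.04248 × 0.09642 = 4.096 × 10^-3 mol
n(I2) = n(S2O3^2-)/2 = 2.048 × 10^-3 mol
From the 1:3 ratio, n(IO3^-) in the aliquot = 1/3 × 2.048 × 10^-3 = 6.827 × 10^-4 mol
[IO3^-] = 6.827 × 10^-4 / 0.02517 = 0.02712 mol/L

0.02712 mol/L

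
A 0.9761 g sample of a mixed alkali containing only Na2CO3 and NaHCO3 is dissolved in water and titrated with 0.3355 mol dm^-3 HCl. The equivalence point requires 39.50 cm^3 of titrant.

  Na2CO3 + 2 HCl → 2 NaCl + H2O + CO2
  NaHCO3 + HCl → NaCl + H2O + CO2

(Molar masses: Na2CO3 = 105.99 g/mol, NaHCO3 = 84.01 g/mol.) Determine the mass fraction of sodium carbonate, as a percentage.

24.02 %

n(HCl) = 0.03950 × 0.3355 = 0.01325 mol
Let x = n(Na2CO3), y = n(NaHCO3).
Titrant: 2x + 1y = 0.01325;  mass: 105.99x + 84.01y = 0.9761
Solving, x = 2.212 × 10^-3 mol, y = 8.828 × 10^-3 mol
mass of Na2CO3 = 2.212 × 10^-3 × 105.99 = 0.2345 g
% Na2CO3 = 0.2345 / 0.9761 × 100 = 24.02 %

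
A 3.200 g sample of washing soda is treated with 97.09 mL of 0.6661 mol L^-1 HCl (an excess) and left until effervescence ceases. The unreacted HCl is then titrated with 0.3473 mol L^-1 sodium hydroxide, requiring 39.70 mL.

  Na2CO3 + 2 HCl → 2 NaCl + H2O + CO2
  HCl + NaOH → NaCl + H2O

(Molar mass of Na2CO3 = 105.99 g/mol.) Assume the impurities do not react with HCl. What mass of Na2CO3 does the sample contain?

n(HCl) added = 0.09709 × 0.6661 = 0.06467 mol
n(NaOH) used in back-titration = 0.03970 × 0.3473 = 0.01379 mol
n(HCl) left over = 0.01379 mol (1:1 ratio)
n(HCl) consumed by analyte = 0.06467 − 0.01379 = 0.05088 mol
From the 1:2 ratio, n(Na2CO3) = 1/2 × 0.05088 = 0.02544 mol
mass of Na2CO3 = 0.02544 × 105.99 = 2.697 g

2.697 g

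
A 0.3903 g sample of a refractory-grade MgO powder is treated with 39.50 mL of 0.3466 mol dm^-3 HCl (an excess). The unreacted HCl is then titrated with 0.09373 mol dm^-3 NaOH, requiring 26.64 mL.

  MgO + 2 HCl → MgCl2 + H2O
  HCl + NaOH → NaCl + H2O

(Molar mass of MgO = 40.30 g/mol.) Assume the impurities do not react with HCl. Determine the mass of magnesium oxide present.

n(HCl) added = 0.03950 × 0.3466 = 0.01369 mol
n(NaOH) used in back-titration = 0.02664 × 0.09373 = 2.497 × 10^-3 mol
n(HCl) left over = 2.497 × 10^-3 mol (1:1 ratio)
n(HCl) consumed by analyte = 0.01369 − 2.497 × 10^-3 = 0.01119 mol
From the 1:2 ratio, n(MgO) = 1/2 × 0.01119 = 5.597 × 10^-3 mol
mass of MgO = 5.597 × 10^-3 × 40.30 = 0.2256 g

0.2256 g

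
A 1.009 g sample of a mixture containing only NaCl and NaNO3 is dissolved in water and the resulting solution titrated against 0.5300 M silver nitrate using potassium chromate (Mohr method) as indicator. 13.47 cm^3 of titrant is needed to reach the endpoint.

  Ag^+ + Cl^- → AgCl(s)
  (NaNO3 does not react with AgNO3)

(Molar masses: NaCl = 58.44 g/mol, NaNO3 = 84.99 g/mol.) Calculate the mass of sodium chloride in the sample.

n(AgNO3) = 0.01347 × 0.5300 = 7.139 × 10^-3 mol
Let x = n(NaCl), y = n(NaNO3).
Titrant: 1x = 7.139 × 10^-3;  mass: 58.44x + 84.99y = 1.009
Solving, x = 7.139 × 10^-3 mol, y = 6.963 × 10^-3 mol
mass of NaCl = 7.139 × 10^-3 × 58.44 = 0.4172 g

0.4172 g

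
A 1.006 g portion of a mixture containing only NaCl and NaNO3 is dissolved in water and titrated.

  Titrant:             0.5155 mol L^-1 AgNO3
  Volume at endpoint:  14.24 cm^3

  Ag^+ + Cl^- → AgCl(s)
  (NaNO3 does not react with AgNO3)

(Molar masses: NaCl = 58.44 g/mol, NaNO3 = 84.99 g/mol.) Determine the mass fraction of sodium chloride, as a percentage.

n(AgNO3) = 0.01424 × 0.5155 = 7.341 × 10^-3 mol
Let x = n(NaCl), y = n(NaNO3).
Titrant: 1x = 7.341 × 10^-3;  mass: 58.44x + 84.99y = 1.006
Solving, x = 7.341 × 10^-3 mol, y = 6.789 × 10^-3 mol
mass of NaCl = 7.341 × 10^-3 × 58.44 = 0.4290 g
% NaCl = 0.4290 / 1.006 × 100 = 42.64 %

42.64 %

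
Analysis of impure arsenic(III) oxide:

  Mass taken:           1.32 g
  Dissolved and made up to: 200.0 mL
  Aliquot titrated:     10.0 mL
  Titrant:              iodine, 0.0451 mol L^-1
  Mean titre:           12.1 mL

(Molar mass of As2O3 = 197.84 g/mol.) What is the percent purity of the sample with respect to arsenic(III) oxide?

As2O3 + 2 I2 + 2 H2O → As2O5 + 4 HI
n(I2) per titration = 0.0121 × 0.0451 = 5.46 × 10^-4 mol
From the 1:2 ratio, n(As2O3) in each aliquot = 1/2 × 5.46 × 10^-4 = 2.73 × 10^-4 mol
n(As2O3) in the whole flask = 2.73 × 10^-4 × 200.0/10.0 = 5.46 × 10^-3 mol
mass of As2O3 = 5.46 × 10^-3 × 197.84 = 1.08 g
% As2O3 = 1.08 / 1.32 × 100 = 81.8 %

81.8 %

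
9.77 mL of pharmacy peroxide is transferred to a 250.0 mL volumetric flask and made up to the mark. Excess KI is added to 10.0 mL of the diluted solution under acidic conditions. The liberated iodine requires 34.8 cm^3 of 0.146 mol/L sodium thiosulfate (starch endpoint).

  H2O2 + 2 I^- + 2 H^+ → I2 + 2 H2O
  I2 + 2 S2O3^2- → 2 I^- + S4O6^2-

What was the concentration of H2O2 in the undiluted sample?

6.50 mol/L

n(S2O3^2-) = 0.0348 × 0.146 = 5.08 × 10^-3 mol
n(I2) = n(S2O3^2-)/2 = 2.54 × 10^-3 mol
n(H2O2) in the aliquot = 2.54 × 10^-3 mol (1:1 ratio)
[H2O2]_dilute = 2.54 × 10^-3 / 0.0100 = 0.254 mol/L
[H2O2]_original = 0.254 × 250.0/9.77 = 6.50 mol/L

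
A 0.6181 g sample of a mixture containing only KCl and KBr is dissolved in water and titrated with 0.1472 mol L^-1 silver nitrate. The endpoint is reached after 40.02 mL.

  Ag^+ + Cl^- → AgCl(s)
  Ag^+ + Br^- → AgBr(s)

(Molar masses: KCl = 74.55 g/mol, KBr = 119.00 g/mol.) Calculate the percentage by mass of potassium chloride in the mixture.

22.50 %

n(AgNO3) = 0.04002 × 0.1472 = 5.891 × 10^-3 mol
Let x = n(KCl), y = n(KBr).
Titrant: 1x + 1y = 5.891 × 10^-3;  mass: 74.55x + 119.00y = 0.6181
Solving, x = 1.866 × 10^-3 mol, y = 4.025 × 10^-3 mol
mass of KCl = 1.866 × 10^-3 × 74.55 = 0.1391 g
% KCl = 0.1391 / 0.6181 × 100 = 22.50 %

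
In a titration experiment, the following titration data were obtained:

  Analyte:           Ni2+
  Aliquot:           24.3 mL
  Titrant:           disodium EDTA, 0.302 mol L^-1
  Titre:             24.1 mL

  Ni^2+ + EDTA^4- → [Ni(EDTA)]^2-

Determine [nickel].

0.300 mol/L

n(EDTA) = 0.0241 L × 0.302 mol/L = 7.28 × 10^-3 mol
n(Ni2+) = 7.28 × 10^-3 mol (1:1 mole ratio)
[Ni2+] = 7.28 × 10^-3 mol / 0.0243 L = 0.300 mol/L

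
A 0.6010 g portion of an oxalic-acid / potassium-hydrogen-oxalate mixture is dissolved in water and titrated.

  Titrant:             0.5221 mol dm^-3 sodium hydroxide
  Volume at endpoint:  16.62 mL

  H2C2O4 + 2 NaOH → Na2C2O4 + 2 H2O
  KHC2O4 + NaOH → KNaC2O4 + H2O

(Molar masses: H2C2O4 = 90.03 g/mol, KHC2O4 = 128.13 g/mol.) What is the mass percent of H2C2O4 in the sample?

46.03 %

n(NaOH) = 0.01662 × 0.5221 = 8.677 × 10^-3 mol
Let x = n(H2C2O4), y = n(KHC2O4).
Titrant: 2x + 1y = 8.677 × 10^-3;  mass: 90.03x + 128.13y = 0.6010
Solving, x = 3.073 × 10^-3 mol, y = 2.531 × 10^-3 mol
mass of H2C2O4 = 3.073 × 10^-3 × 90.03 = 0.2767 g
% H2C2O4 = 0.2767 / 0.6010 × 100 = 46.03 %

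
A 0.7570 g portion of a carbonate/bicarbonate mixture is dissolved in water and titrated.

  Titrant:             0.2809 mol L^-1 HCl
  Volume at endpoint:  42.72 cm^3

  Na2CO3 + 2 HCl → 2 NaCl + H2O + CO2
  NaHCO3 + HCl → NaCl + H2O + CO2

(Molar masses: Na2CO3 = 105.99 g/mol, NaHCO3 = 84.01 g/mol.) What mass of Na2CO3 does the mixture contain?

0.4291 g

n(HCl) = 0.04272 × 0.2809 = 0.01200 mol
Let x = n(Na2CO3), y = n(NaHCO3).
Titrant: 2x + 1y = 0.01200;  mass: 105.99x + 84.01y = 0.7570
Solving, x = 4.048 × 10^-3 mol, y = 3.903 × 10^-3 mol
mass of Na2CO3 = 4.048 × 10^-3 × 105.99 = 0.4291 g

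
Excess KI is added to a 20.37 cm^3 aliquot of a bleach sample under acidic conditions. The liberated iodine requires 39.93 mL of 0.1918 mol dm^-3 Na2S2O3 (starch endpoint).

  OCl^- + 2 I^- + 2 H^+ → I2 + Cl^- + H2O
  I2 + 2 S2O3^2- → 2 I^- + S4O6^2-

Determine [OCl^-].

0.1880 mol/L

n(S2O3^2-) = 0.03993 × 0.1918 = 7.659 × 10^-3 mol
n(I2) = n(S2O3^2-)/2 = 3.829 × 10^-3 mol
n(OCl^-) in the aliquot = 3.829 × 10^-3 mol (1:1 ratio)
[OCl^-] = 3.829 × 10^-3 / 0.02037 = 0.1880 mol/L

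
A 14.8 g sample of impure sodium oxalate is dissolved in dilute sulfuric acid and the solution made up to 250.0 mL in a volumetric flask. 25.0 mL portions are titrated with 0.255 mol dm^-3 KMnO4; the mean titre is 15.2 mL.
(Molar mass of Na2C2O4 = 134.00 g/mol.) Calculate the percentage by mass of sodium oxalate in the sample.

87.7 %

2 MnO4^- + 5 C2O4^2- + 16 H^+ → 2 Mn^2+ + 10 CO2 + 8 H2O
n(KMnO4) per titration = 0.0152 × 0.255 = 3.88 × 10^-3 mol
From the 5:2 ratio, n(Na2C2O4) in each aliquot = 5/2 × 3.88 × 10^-3 = 9.69 × 10^-3 mol
n(Na2C2O4) in the whole flask = 9.69 × 10^-3 × 250.0/25.0 = 0.0969 mol
mass of Na2C2O4 = 0.0969 × 134.00 = 13.0 g
% Na2C2O4 = 13.0 / 14.8 × 100 = 87.7 %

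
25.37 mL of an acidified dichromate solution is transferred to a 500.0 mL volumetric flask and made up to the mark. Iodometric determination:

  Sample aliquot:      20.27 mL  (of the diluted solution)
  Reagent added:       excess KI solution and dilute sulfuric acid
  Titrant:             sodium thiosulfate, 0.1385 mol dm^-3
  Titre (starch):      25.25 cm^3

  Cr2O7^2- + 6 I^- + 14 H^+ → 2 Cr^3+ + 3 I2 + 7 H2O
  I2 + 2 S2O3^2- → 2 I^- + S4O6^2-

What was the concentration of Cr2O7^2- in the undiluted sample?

0.5667 mol/L

n(S2O3^2-) = 0.02525 × 0.1385 = 3.497 × 10^-3 mol
n(I2) = n(S2O3^2-)/2 = 1.749 × 10^-3 mol
From the 1:3 ratio, n(Cr2O7^2-) in the aliquot = 1/3 × 1.749 × 10^-3 = 5.829 × 10^-4 mol
[Cr2O7^2-]_dilute = 5.829 × 10^-4 / 0.02027 = 0.02875 mol/L
[Cr2O7^2-]_original = 0.02875 × 500.0/25.37 = 0.5667 mol/L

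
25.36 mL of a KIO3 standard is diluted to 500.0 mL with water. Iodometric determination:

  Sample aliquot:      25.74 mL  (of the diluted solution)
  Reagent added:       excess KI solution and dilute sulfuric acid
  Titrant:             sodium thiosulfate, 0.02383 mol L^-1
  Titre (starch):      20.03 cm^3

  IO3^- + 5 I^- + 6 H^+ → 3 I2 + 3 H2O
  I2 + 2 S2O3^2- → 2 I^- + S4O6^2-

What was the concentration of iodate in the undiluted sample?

0.06093 mol/L

n(S2O3^2-) = 0.02003 × 0.02383 = 4.773 × 10^-4 mol
n(I2) = n(S2O3^2-)/2 = 2.387 × 10^-4 mol
From the 1:3 ratio, n(IO3^-) in the aliquot = 1/3 × 2.387 × 10^-4 = 7.955 × 10^-5 mol
[IO3^-]_dilute = 7.955 × 10^-5 / 0.02574 = 0.003091 mol/L
[IO3^-]_original = 0.003091 × 500.0/25.36 = 0.06093 mol/L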